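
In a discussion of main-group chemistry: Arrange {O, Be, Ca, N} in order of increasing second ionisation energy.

Consider each +1 ion: O⁺ still has 5 valence electrons; Be⁺ still has 1 valence electron; Ca⁺ still has 1 valence electron; N⁺ still has 4 valence electrons.
All are still removing valence electrons, so compare the +1 ions as you would atoms: IE_2 generally rises across a period (higher Z_eff) and falls down a group (larger shell), subject to the usual subshell exceptions.
Valence configurations: O⁺ [He]2s²2p³, Be⁺ [He]2s¹, Ca⁺ [Ar]4s¹, N⁺ [He]2s²2p².
Tabulated IE_2 (kJ/mol): O 3388, Be 1757, Ca 1145, N 2856.
Overall IE_2 order: Ca < Be < N < O.

Ca < Be < N < O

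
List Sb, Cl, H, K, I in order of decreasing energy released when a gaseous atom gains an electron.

H is in period 1, group 1; Cl is in period 3, group 17; K is in period 4, group 1; Sb is in period 5, group 15; I is in period 5, group 17.
Electron affinity generally becomes more exothermic across a period toward the halogens and less exothermic down a group.
Neither a single period nor a single group — weigh both effects.
H > K: H sits above K in group 1, so the down-group effect alone puts H higher.
Sb > H: period and group pull opposite ways; the across-period shift dominates (103 vs 73 kJ/mol).
I > Sb: both are in period 5; the period trend gives I the larger value.
Cl > I: Cl sits above I in group 17, so the down-group effect alone puts Cl higher.
For reference (kJ/mol): H 73, Cl 349, K 48, Sb 103, I 295.
So from highest to lowest: Cl > I > Sb > H > K.

Cl, I, Sb, H, K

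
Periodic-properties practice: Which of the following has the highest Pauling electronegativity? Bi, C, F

F

Electronegativity increases across a period and decreases down a group, tracking effective nuclear charge and atomic size.
Neither a single period nor a single group — weigh both effects.
C > Bi: the two effects oppose for this pair; the down-group effect wins (2.55 vs 2.02).
F > C: F lies to the right of C in period 2, so the across-period effect alone puts F higher.
For reference (Pauling): C 2.55, F 3.98, Bi 2.02.
The highest Pauling electronegativity among these belongs to F.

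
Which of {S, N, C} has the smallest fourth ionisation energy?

S

The fourth ionization energy removes an electron from the +3 ion. For each element: S³⁺ still has 3 valence electrons; N³⁺ still has 2 valence electrons; C³⁺ still has 1 valence electron.
All are still removing valence electrons, so compare the +3 ions as you would atoms: IE_4 generally rises across a period (higher Z_eff) and falls down a group (larger shell), subject to the usual subshell exceptions.
Valence configurations: S³⁺ [Ne]3s²3p¹, N³⁺ [He]2s², C³⁺ [He]2s¹.
Approximate IE_4 values (kJ/mol): S 4556, N 7475, C 6223.
Hence IE_4: S < C < N.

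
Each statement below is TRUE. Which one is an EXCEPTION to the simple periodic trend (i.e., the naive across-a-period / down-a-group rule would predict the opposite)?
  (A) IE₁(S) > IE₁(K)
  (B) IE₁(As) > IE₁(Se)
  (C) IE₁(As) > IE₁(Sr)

The general trend: first ionisation energy increases across a period and decreases down a group.
(A) S (period 3, group 16) vs K (period 4, group 1): the stated order agrees with the simple trend.
(B) As (period 4, group 15) vs Se (period 4, group 16): the stated order contradicts the simple trend.
(C) As (period 4, group 15) vs Sr (period 5, group 2): the stated order agrees with the simple trend.
The exception is (B): Se (4p⁴) ionizes more easily than half-filled As (4p³).

(B)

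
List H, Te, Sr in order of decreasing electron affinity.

H is in period 1, group 1; Sr is in period 5, group 2; Te is in period 5, group 16.
Electron affinity generally becomes more exothermic across a period toward the halogens and less exothermic down a group.
Here both period and group differ, so the two effects have to be weighed against each other.
H > Sr: period and group pull opposite ways; the down-group shift dominates (73 vs 5 kJ/mol).
Te > H: period and group pull opposite ways; the across-period shift dominates (190 vs 73 kJ/mol).
Approximate values (kJ/mol): H 73, Sr 5, Te 190.
So from highest to lowest: Te > H > Sr.

Te, H, Sr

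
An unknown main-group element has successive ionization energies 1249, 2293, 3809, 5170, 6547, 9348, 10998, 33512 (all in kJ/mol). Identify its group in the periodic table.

Look for the largest jump between consecutive ionization energies: IE8/IE7 ≈ 3.0, far larger than any earlier ratio.
That jump marks the point where a core electron is being removed. So the atom has 7 valence electrons.
A main-group element with 7 valence electrons is in group 17.

Group 17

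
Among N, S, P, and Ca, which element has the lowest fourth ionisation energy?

The fourth ionization energy removes an electron from the +3 ion. For each element: N³⁺ still has 2 valence electrons; S³⁺ still has 3 valence electrons; P³⁺ still has 2 valence electrons; Ca³⁺ is already 1 electron into the core.
Usually core removal costs more than valence removal, but here the competition is close: a tightly held n=2 valence electron can cost more to remove than an n=3 core electron, so the actual values have to decide it.
Valence configurations: N³⁺ [He]2s², S³⁺ [Ne]3s²3p¹, P³⁺ [Ne]3s².
S³⁺ loses a lone 3p electron whereas P³⁺ must break into a filled 3s² pair, so IE_4(P) > IE_4(S) even though S has the higher nuclear charge.
Approximate IE_4 values (kJ/mol): N 7475, S 4556, P 4964, Ca 6491.
So the fourth ionization energies run S < P < Ca < N.

S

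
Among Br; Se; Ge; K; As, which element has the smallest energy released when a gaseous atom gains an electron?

K

K is in period 4, group 1; Ge is in period 4, group 14; As is in period 4, group 15; Se is in period 4, group 16; Br is in period 4, group 17.
Adding an electron releases more energy for atoms nearer the top right (short of the noble gases).
All lie in period 4; the across-period trend (electron affinity increases left to right) applies, with the exception below.
Note the exception: Ge has a higher electron affinity than As, contrary to the simple trend — adding an electron to As's half-filled 4p³ is unfavourable, so Ge (4p²) has the more exothermic EA.
Tabulated electron affinity (kJ/mol): K 48, Ge 119, As 78, Se 195, Br 325.
The smallest energy released when a gaseous atom gains an electron among these belongs to K.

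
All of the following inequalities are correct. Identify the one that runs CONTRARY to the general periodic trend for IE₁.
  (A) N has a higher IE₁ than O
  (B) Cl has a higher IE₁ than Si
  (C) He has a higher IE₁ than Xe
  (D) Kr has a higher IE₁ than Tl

(A)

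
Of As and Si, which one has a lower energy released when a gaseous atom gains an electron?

Si is in period 3, group 14; As is in period 4, group 15.
EA tends to increase across a period and decrease down a group, though the pattern is less regular than for IE or radius.
A diagonal step moves right (one effect) and down (the opposite effect) at once.
Si > As: period and group pull opposite ways; the down-group shift dominates (134 vs 78 kJ/mol).
Approximate values (kJ/mol): Si 134, As 78.
So As has the lower energy released when a gaseous atom gains an electron (As < Si).

As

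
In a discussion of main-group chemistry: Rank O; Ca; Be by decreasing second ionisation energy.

After 1 electron has been removed, what remains? O⁺ still has 5 valence electrons; Ca⁺ still has 1 valence electron; Be⁺ still has 1 valence electron.
All are still removing valence electrons, so compare the +1 ions as you would atoms: IE_2 generally rises across a period (higher Z_eff) and falls down a group (larger shell), subject to the usual subshell exceptions.
Valence configurations: O⁺ [He]2s²2p³, Ca⁺ [Ar]4s¹, Be⁺ [He]2s¹.
Approximate IE_2 values (kJ/mol): O 3388, Ca 1145, Be 1757.
Putting it together, IE_2: Ca < Be < O.

O > Be > Ca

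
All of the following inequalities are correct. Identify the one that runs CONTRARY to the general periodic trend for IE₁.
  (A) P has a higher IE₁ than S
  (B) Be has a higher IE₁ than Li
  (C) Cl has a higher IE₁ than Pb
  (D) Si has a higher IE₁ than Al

(A)

The general trend: IE₁ increases across a period and decreases down a group.
(A) P (period 3, group 15) vs S (period 3, group 16): the stated order contradicts the simple trend.
(B) Be (period 2, group 2) vs Li (period 2, group 1): the stated order agrees with the simple trend.
(C) Cl (period 3, group 17) vs Pb (period 6, group 14): the stated order agrees with the simple trend.
(D) Si (period 3, group 14) vs Al (period 3, group 13): the stated order agrees with the simple trend.
The exception is (A): S (3p⁴) ionizes more easily than half-filled P (3p³) because the paired 3p electron in S is pushed out by e⁻–e⁻ repulsion.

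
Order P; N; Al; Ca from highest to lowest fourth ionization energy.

IE_4 is the cost of taking one more electron from the +3 cation: P³⁺ still has 2 valence electrons; N³⁺ still has 2 valence electrons; Al³⁺ is the bare [Ne] core; Ca³⁺ is already 1 electron into the core.
Usually core removal costs more than valence removal, but here the competition is close: a tightly held n=2 valence electron can cost more to remove than an n=3 core electron, so the actual values have to decide it.
Valence configurations: P³⁺ [Ne]3s², N³⁺ [He]2s².
Tabulated IE_4 (kJ/mol): P 4964, N 7475, Al 11577, Ca 6491.
Putting it together, IE_4: P < Ca < N < Al.

Al, N, Ca, P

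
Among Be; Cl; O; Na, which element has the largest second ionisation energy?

Na

IE_2 is the cost of taking one more electron from the +1 cation: Be⁺ still has 1 valence electron; Cl⁺ still has 6 valence electrons; O⁺ still has 5 valence electrons; Na⁺ is the bare [Ne] core.
Breaking into a closed-shell core is much more expensive than removing a leftover valence electron — Na has the largest IE_2 here.
Valence configurations: Be⁺ [He]2s¹, Cl⁺ [Ne]3s²3p⁴, O⁺ [He]2s²2p³.
Tabulated IE_2 (kJ/mol): Be 1757, Cl 2298, O 3388, Na 4562.
Overall IE_2 order: Be < Cl < O < Na.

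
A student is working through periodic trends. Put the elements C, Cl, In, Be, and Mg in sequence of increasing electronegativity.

Be is in period 2, group 2; C is in period 2, group 14; Mg is in period 3, group 2; Cl is in period 3, group 17; In is in period 5, group 13.
Electronegativity increases across a period and decreases down a group, tracking effective nuclear charge and atomic size.
These span different periods and groups, so the two trends combine.
Be > Mg: Be sits above Mg in group 2, so the down-group effect alone puts Be higher.
In > Be: period and group pull opposite ways; the across-period shift dominates (1.78 vs 1.57).
C > In: relative to In, both the across-period and down-group shifts push C's electronegativity up.
Cl > C: period and group pull opposite ways; the across-period shift dominates (3.16 vs 2.55).
Tabulated electronegativity (Pauling): Be 1.57, C 2.55, Mg 1.31, Cl 3.16, In 1.78.
So from lowest to highest: Mg < Be < In < C < Cl.

Mg < Be < In < C < Cl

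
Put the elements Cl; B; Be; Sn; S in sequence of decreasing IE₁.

Cl > S > Be > B > Sn

Be is in period 2, group 2; B is in period 2, group 13; S is in period 3, group 16; Cl is in period 3, group 17; Sn is in period 5, group 14.
Removing the outermost electron gets harder across a period and easier down a group.
These span different periods and groups, so the two trends combine.
B > Sn: the two effects oppose for this pair; the down-group effect wins (801 vs 709 kJ/mol).
Be > B: this pair runs against the simple trend — see the exception note.
S > Be: period and group pull opposite ways; the across-period shift dominates (1000 vs 900 kJ/mol).
Cl > S: Cl lies to the right of S in period 3, so the across-period effect alone puts Cl higher.
Note the exception: Be has a higher first ionization energy than B, contrary to the simple trend — removing B's lone 2p electron is easier than breaking Be's filled 2s².
Tabulated first ionization energy (kJ/mol): Be 900, B 801, S 1000, Cl 1251, Sn 709.
So from highest to lowest: Cl > S > Be > B > Sn.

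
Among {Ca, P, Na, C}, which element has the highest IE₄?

Na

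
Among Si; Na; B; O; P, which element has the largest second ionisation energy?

After 1 electron has been removed, what remains? Si⁺ still has 3 valence electrons; Na⁺ is the bare [Ne] core; B⁺ still has 2 valence electrons; O⁺ still has 5 valence electrons; P⁺ still has 4 valence electrons.
Breaking into a closed-shell core is much more expensive than removing a leftover valence electron — Na has the largest IE_2 here.
Valence configurations: Si⁺ [Ne]3s²3p¹, B⁺ [He]2s², O⁺ [He]2s²2p³, P⁺ [Ne]3s²3p².
Tabulated IE_2 (kJ/mol): Si 1577, Na 4562, B 2427, O 3388, P 1907.
Hence IE_2: Si < P < B < O < Na.

Na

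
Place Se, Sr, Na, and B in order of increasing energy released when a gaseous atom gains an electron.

Sr < B < Na < Se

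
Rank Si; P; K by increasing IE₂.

Consider each +1 ion: Si⁺ still has 3 valence electrons; P⁺ still has 4 valence electrons; K⁺ is the bare [Ar] core.
Pulling an electron out of a noble-gas core costs far more than removing a remaining valence electron, so K sits at the high end of IE_2.
Valence configurations: Si⁺ [Ne]3s²3p¹, P⁺ [Ne]3s²3p².
Tabulated IE_2 (kJ/mol): Si 1577, P 1907, K 3052.
Overall IE_2 order: Si < P < K.

Si < P < K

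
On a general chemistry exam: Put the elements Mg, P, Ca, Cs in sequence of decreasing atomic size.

Cs > Ca > Mg > P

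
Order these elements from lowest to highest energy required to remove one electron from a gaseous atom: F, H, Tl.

Tl < H < F

H is in period 1, group 1; F is in period 2, group 17; Tl is in period 6, group 13.
First ionization energy rises across a period (greater Z_eff holds electrons more tightly) and falls down a group (valence electrons are farther from the nucleus).
These span different periods and groups, so the two trends combine.
H > Tl: the two effects oppose for this pair; the down-group effect wins (1312 vs 589 kJ/mol).
F > H: period and group pull opposite ways; the across-period shift dominates (1681 vs 1312 kJ/mol).
For reference (kJ/mol): H 1312, F 1681, Tl 589.
So from lowest to highest: Tl < H < F.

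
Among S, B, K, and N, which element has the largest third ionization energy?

N

Consider each +2 ion: S²⁺ still has 4 valence electrons; B²⁺ still has 1 valence electron; K²⁺ is already 1 electron into the core; N²⁺ still has 3 valence electrons.
Usually core removal costs more than valence removal, but here the competition is close: a tightly held n=2 valence electron can cost more to remove than an n=3 core electron, so the actual values have to decide it.
Valence configurations: S²⁺ [Ne]3s²3p², B²⁺ [He]2s¹, N²⁺ [He]2s²2p¹.
The numbers (kJ/mol): S 3357, B 3660, K 4420, N 4578.
Putting it together, IE_3: S < B < K < N.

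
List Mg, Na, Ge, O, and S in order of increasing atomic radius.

O < S < Ge < Mg < Na

O is in period 2, group 16; Na is in period 3, group 1; Mg is in period 3, group 2; S is in period 3, group 16; Ge is in period 4, group 14.
Moving right in a period, electrons are added to the same shell under a stronger nuclear pull, so atoms get smaller; moving down, a new shell is opened and atoms get larger.
Neither a single period nor a single group — weigh both effects.
S > O: S sits below O in group 16, so the down-group effect alone puts S larger.
Ge > S: both effects reinforce here, so Ge is clearly the larger of the two.
Mg > Ge: the two effects oppose for this pair; the across-period effect wins (139 vs 121 pm).
Na > Mg: Na lies to the left of Mg in period 3, so the across-period effect alone puts Na larger.
For reference (pm): O 63, Na 155, Mg 139, S 103, Ge 121.
So from smallest to largest: O < S < Ge < Mg < Na.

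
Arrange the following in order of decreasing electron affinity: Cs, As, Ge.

Ge > As > Cs

Ge is in period 4, group 14; As is in period 4, group 15; Cs is in period 6, group 1.
Adding an electron releases more energy for atoms nearer the top right (short of the noble gases).
Neither a single period nor a single group — weigh both effects.
As > Cs: both effects reinforce here, so As is clearly the higher of the two.
Ge > As: this pair runs against the simple trend — see the exception note.
Note the exception: Ge has a higher electron affinity than As, contrary to the simple trend — adding an electron to As's half-filled 4p³ is unfavourable, so Ge (4p²) has the more exothermic EA.
For reference (kJ/mol): Ge 119, As 78, Cs 46.
So from highest to lowest: Ge > As > Cs.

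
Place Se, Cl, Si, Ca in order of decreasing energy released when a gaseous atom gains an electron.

Cl > Se > Si > Ca

Si is in period 3, group 14; Cl is in period 3, group 17; Ca is in period 4, group 2; Se is in period 4, group 16.
Electron affinity generally becomes more exothermic across a period toward the halogens and less exothermic down a group.
These span different periods and groups, so the two trends combine.
Si > Ca: relative to Ca, both the across-period and down-group shifts push Si's electron affinity up.
Se > Si: period and group pull opposite ways; the across-period shift dominates (195 vs 134 kJ/mol).
Cl > Se: relative to Se, both the across-period and down-group shifts push Cl's electron affinity up.
For reference (kJ/mol): Si 134, Cl 349, Ca 2, Se 195.
So from highest to lowest: Cl > Se > Si > Ca.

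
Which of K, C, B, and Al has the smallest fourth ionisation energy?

K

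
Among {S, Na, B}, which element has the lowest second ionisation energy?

S

IE_2 is the cost of taking one more electron from the +1 cation: S⁺ still has 5 valence electrons; Na⁺ is the bare [Ne] core; B⁺ still has 2 valence electrons.
Core electrons are held far more tightly than valence electrons, so Na tops the IE_2 order.
Valence configurations: S⁺ [Ne]3s²3p³, B⁺ [He]2s².
Tabulated IE_2 (kJ/mol): S 2252, Na 4562, B 2427.
So the second ionization energies run S < B < Na.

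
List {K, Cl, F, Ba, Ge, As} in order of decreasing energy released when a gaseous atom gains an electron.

Cl > F > Ge > As > K > Ba

Adding an electron releases more energy for atoms nearer the top right (short of the noble gases).
These span different periods and groups, so the two trends combine.
K > Ba: the two effects oppose for this pair; the down-group effect wins (48 vs 14 kJ/mol).
As > K: both are in period 4; the period trend gives As the larger value.
Ge > As: this pair runs against the simple trend — see the exception note.
F > Ge: both effects reinforce here, so F is clearly the higher of the two.
Cl > F: this pair runs against the simple trend — see the exception note.
Note the exception: Ge has a higher electron affinity than As, contrary to the simple trend — adding an electron to As's half-filled 4p³ is unfavourable, so Ge (4p²) has the more exothermic EA.
Note the exception: Cl has a higher electron affinity than F, contrary to the simple trend — F's small 2p subshell makes the incoming electron feel strong e⁻–e⁻ repulsion, so Cl actually releases more energy on gaining an electron.
Tabulated electron affinity (kJ/mol): F 328, Cl 349, K 48, Ge 119, As 78, Ba 14.
So from highest to lowest: Cl > F > Ge > As > K > Ba.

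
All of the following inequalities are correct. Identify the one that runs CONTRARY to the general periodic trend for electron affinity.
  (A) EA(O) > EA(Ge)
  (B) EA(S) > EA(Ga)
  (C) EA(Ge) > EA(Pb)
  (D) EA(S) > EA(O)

The general trend: electron affinity increases across a period and decreases down a group.
(A) O (period 2, group 16) vs Ge (period 4, group 14): the stated order agrees with the simple trend.
(B) S (period 3, group 16) vs Ga (period 4, group 13): the stated order agrees with the simple trend.
(C) Ge (period 4, group 14) vs Pb (period 6, group 14): the stated order agrees with the simple trend.
(D) S (period 3, group 16) vs O (period 2, group 16): the stated order contradicts the simple trend.
The exception is (D): the compact 2p subshell of O repels the added electron more than S's larger 3p does.

(D)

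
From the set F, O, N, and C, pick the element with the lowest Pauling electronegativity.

C is in period 2, group 14; N is in period 2, group 15; O is in period 2, group 16; F is in period 2, group 17.
Electronegativity increases across a period and decreases down a group, tracking effective nuclear charge and atomic size.
All lie in period 2, so electronegativity increases left to right.
The lowest Pauling electronegativity among these belongs to C.

C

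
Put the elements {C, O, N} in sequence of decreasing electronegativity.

C is in period 2, group 14; N is in period 2, group 15; O is in period 2, group 16.
Smaller atoms with higher effective nuclear charge are more electronegative.
All lie in period 2, so electronegativity increases left to right.
So from highest to lowest: O > N > C.

O > N > C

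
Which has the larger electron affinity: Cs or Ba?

Cs is in period 6, group 1; Ba is in period 6, group 2.
Electron affinity generally becomes more exothermic across a period toward the halogens and less exothermic down a group.
All lie in period 6; the across-period trend (electron affinity increases left to right) applies, with the exception below.
Note the exception: Cs has a higher electron affinity than Ba, contrary to the simple trend — adding an electron to Ba (ns²) has to open a new, higher-energy np subshell, which is unfavourable.
Approximate values (kJ/mol): Cs 46, Ba 14.
So Cs has the larger electron affinity (Cs > Ba).

Cs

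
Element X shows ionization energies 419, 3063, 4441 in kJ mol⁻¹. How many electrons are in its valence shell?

1

Look for the largest jump between consecutive ionization energies: IE2/IE1 ≈ 7.3, far larger than any earlier ratio.
That jump marks the point where a core electron is being removed. So the atom has 1 valence electron.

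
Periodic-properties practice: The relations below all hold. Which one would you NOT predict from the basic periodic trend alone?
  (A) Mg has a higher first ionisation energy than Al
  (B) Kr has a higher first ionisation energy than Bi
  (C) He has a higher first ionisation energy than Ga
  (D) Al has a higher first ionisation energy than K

The general trend: first ionisation energy increases across a period and decreases down a group.
(A) Mg (period 3, group 2) vs Al (period 3, group 13): the stated order contradicts the simple trend.
(B) Kr (period 4, group 18) vs Bi (period 6, group 15): the stated order agrees with the simple trend.
(C) He (period 1, group 18) vs Ga (period 4, group 13): the stated order agrees with the simple trend.
(D) Al (period 3, group 13) vs K (period 4, group 1): the stated order agrees with the simple trend.
The exception is (A): Al's single 3p electron is easier to remove than one from Mg's filled 3s².

(A)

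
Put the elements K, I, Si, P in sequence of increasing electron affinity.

Si is in period 3, group 14; P is in period 3, group 15; K is in period 4, group 1; I is in period 5, group 17.
Electron affinity generally becomes more exothermic across a period toward the halogens and less exothermic down a group.
Here both period and group differ, so the two effects have to be weighed against each other.
P > K: relative to K, both the across-period and down-group shifts push P's electron affinity up.
Si > P: this pair runs against the simple trend — see the exception note.
I > Si: the two effects oppose for this pair; the across-period effect wins (295 vs 134 kJ/mol).
Note the exception: Si has a higher electron affinity than P, contrary to the simple trend — adding an electron to P's half-filled 3p³ is unfavourable, so Si (3p²) has the more exothermic EA.
Tabulated electron affinity (kJ/mol): Si 134, P 72, K 48, I 295.
So from lowest to highest: K < P < Si < I.

K < P < Si < I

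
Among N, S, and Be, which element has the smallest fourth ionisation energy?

The fourth ionization energy removes an electron from the +3 ion. For each element: N³⁺ still has 2 valence electrons; S³⁺ still has 3 valence electrons; Be³⁺ is already 1 electron into the core.
Core electrons are held far more tightly than valence electrons, so Be tops the IE_4 order.
Valence configurations: N³⁺ [He]2s², S³⁺ [Ne]3s²3p¹.
Approximate IE_4 values (kJ/mol): N 7475, S 4556, Be 21007.
So the fourth ionization energies run S < N < Be.

S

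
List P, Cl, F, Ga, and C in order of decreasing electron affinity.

C is in period 2, group 14; F is in period 2, group 17; P is in period 3, group 15; Cl is in period 3, group 17; Ga is in period 4, group 13.
Adding an electron releases more energy for atoms nearer the top right (short of the noble gases).
Here both period and group differ, so the two effects have to be weighed against each other.
P > Ga: both effects reinforce here, so P is clearly the higher of the two.
C > P: period and group pull opposite ways; the down-group shift dominates (122 vs 72 kJ/mol).
F > C: both are in period 2; the period trend gives F the larger value.
Cl > F: this pair runs against the simple trend — see the exception note.
Note the exception: Cl has a higher electron affinity than F, contrary to the simple trend — F's small 2p subshell makes the incoming electron feel strong e⁻–e⁻ repulsion, so Cl actually releases more energy on gaining an electron.
Tabulated electron affinity (kJ/mol): C 122, F 328, P 72, Cl 349, Ga 29.
So from highest to lowest: Cl > F > C > P > Ga.

Cl > F > C > P > Ga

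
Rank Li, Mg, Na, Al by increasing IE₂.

Mg < Al < Na < Li

After 1 electron has been removed, what remains? Li⁺ is the bare [He] core; Mg⁺ still has 1 valence electron; Na⁺ is the bare [Ne] core; Al⁺ still has 2 valence electrons.
Core electrons are held far more tightly than valence electrons, so Na and Li top the IE_2 order.
Valence configurations: Mg⁺ [Ne]3s¹, Al⁺ [Ne]3s².
Tabulated IE_2 (kJ/mol): Li 7298, Mg 1451, Na 4562, Al 1817.
Putting it together, IE_2: Mg < Al < Na < Li.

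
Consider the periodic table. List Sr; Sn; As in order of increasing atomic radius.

As is in period 4, group 15; Sr is in period 5, group 2; Sn is in period 5, group 14.
Atomic radius shrinks across a period as nuclear charge pulls the same shell inward, and grows down a group as new shells are added.
These span different periods and groups, so the two trends combine.
Sn > As: both effects reinforce here, so Sn is clearly the larger of the two.
Sr > Sn: both are in period 5; the period trend gives Sr the larger value.
For reference (pm): As 121, Sr 185, Sn 140.
So from smallest to largest: As < Sn < Sr.

As, Sn, Sr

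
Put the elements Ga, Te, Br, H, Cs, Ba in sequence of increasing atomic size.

H is in period 1, group 1; Ga is in period 4, group 13; Br is in period 4, group 17; Te is in period 5, group 16; Cs is in period 6, group 1; Ba is in period 6, group 2.
Radius decreases left→right (rising Z_eff, same n) and increases top→bottom (higher n).
Here both period and group differ, so the two effects have to be weighed against each other.
Br > H: period and group pull opposite ways; the down-group shift dominates (114 vs 32 pm).
Ga > Br: Ga lies to the left of Br in period 4, so the across-period effect alone puts Ga larger.
Te > Ga: the two effects oppose for this pair; the down-group effect wins (136 vs 124 pm).
Ba > Te: relative to Te, both the across-period and down-group shifts push Ba's atomic radius up.
Cs > Ba: Cs lies to the left of Ba in period 6, so the across-period effect alone puts Cs larger.
For reference (pm): H 32, Ga 124, Br 114, Te 136, Cs 232, Ba 196.
So from smallest to largest: H < Br < Ga < Te < Ba < Cs.

H, Br, Ga, Te, Ba, Cs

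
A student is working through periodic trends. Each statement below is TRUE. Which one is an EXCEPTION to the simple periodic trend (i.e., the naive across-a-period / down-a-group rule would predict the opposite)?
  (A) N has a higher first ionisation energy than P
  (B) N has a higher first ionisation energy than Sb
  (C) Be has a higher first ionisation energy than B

(C)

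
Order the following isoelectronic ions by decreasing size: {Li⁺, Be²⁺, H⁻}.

H⁻, Li⁺, Be²⁺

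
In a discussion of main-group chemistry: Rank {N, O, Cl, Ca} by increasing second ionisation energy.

Ca < Cl < N < O

Consider each +1 ion: N⁺ still has 4 valence electrons; O⁺ still has 5 valence electrons; Cl⁺ still has 6 valence electrons; Ca⁺ still has 1 valence electron.
All are still removing valence electrons, so compare the +1 ions as you would atoms: IE_2 generally rises across a period (higher Z_eff) and falls down a group (larger shell), subject to the usual subshell exceptions.
Valence configurations: N⁺ [He]2s²2p², O⁺ [He]2s²2p³, Cl⁺ [Ne]3s²3p⁴, Ca⁺ [Ar]4s¹.
Approximate IE_2 values (kJ/mol): N 2856, O 3388, Cl 2298, Ca 1145.
So the second ionization energies run Ca < Cl < N < O.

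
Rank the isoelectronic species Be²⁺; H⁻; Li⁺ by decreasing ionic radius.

H⁻ > Li⁺ > Be²⁺

All of these have 2 electrons, so size is governed by nuclear charge alone: the more protons, the stronger the pull on the same electron cloud, and the smaller the ion.
Nuclear charges: Be²⁺ (Z=4), Li⁺ (Z=3), H⁻ (Z=1).
Largest to smallest: H⁻ > Li⁺ > Be²⁺.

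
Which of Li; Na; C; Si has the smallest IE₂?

Si

After 1 electron has been removed, what remains? Li⁺ is the bare [He] core; Na⁺ is the bare [Ne] core; C⁺ still has 3 valence electrons; Si⁺ still has 3 valence electrons.
Core electrons are held far more tightly than valence electrons, so Na and Li top the IE_2 order.
Valence configurations: C⁺ [He]2s²2p¹, Si⁺ [Ne]3s²3p¹.
Tabulated IE_2 (kJ/mol): Li 7298, Na 4562, C 2353, Si 1577.
Overall IE_2 order: Si < C < Na < Li.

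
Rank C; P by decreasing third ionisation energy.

C > P

The third ionization energy removes an electron from the +2 ion. For each element: C²⁺ still has 2 valence electrons; P²⁺ still has 3 valence electrons.
All are still removing valence electrons, so compare the +2 ions as you would atoms: IE_3 generally rises across a period (higher Z_eff) and falls down a group (larger shell), subject to the usual subshell exceptions.
Valence configurations: C²⁺ [He]2s², P²⁺ [Ne]3s²3p¹.
Approximate IE_3 values (kJ/mol): C 4620, P 2914.
Putting it together, IE_3: P < C.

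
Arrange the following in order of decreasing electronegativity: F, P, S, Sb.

F > S > P > Sb

F is in period 2, group 17; P is in period 3, group 15; S is in period 3, group 16; Sb is in period 5, group 15.
Smaller atoms with higher effective nuclear charge are more electronegative.
Here both period and group differ, so the two effects have to be weighed against each other.
P > Sb: P sits above Sb in group 15, so the down-group effect alone puts P higher.
S > P: S lies to the right of P in period 3, so the across-period effect alone puts S higher.
F > S: both effects reinforce here, so F is clearly the higher of the two.
Tabulated electronegativity (Pauling): F 3.98, P 2.19, S 2.58, Sb 2.05.
So from highest to lowest: F > S > P > Sb.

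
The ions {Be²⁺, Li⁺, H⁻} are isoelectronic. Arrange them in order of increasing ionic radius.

Be²⁺, Li⁺, H⁻

All of these have 2 electrons, so size is governed by nuclear charge alone: the more protons, the stronger the pull on the same electron cloud, and the smaller the ion.
Nuclear charges: Be²⁺ (Z=4), Li⁺ (Z=3), H⁻ (Z=1).
Smallest to largest: Be²⁺ < Li⁺ < H⁻.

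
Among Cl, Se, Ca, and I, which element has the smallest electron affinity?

Ca

Cl is in period 3, group 17; Ca is in period 4, group 2; Se is in period 4, group 16; I is in period 5, group 17.
EA tends to increase across a period and decrease down a group, though the pattern is less regular than for IE or radius.
Neither a single period nor a single group — weigh both effects.
Se > Ca: Se lies to the right of Ca in period 4, so the across-period effect alone puts Se higher.
I > Se: period and group pull opposite ways; the across-period shift dominates (295 vs 195 kJ/mol).
Cl > I: they share group 17; the group trend gives Cl the larger value.
For reference (kJ/mol): Cl 349, Ca 2, Se 195, I 295.
The smallest electron affinity among these belongs to Ca.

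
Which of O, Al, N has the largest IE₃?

O

Consider each +2 ion: O²⁺ still has 4 valence electrons; Al²⁺ still has 1 valence electron; N²⁺ still has 3 valence electrons.
All are still removing valence electrons, so compare the +2 ions as you would atoms: IE_3 generally rises across a period (higher Z_eff) and falls down a group (larger shell), subject to the usual subshell exceptions.
Valence configurations: O²⁺ [He]2s²2p², Al²⁺ [Ne]3s¹, N²⁺ [He]2s²2p¹.
Approximate IE_3 values (kJ/mol): O 5300, Al 2745, N 4578.
Putting it together, IE_3: Al < N < O.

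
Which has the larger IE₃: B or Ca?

After 2 electrons have been removed, what remains? B²⁺ still has 1 valence electron; Ca²⁺ is the bare [Ar] core.
Pulling an electron out of a noble-gas core costs far more than removing a remaining valence electron, so Ca sits at the high end of IE_3.
Tabulated IE_3 (kJ/mol): B 3660, Ca 4912.
Hence IE_3: B < Ca.

Ca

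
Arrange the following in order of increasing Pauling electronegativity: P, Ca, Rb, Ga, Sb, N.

N is in period 2, group 15; P is in period 3, group 15; Ca is in period 4, group 2; Ga is in period 4, group 13; Rb is in period 5, group 1; Sb is in period 5, group 15.
Electronegativity increases across a period and decreases down a group, tracking effective nuclear charge and atomic size.
These span different periods and groups, so the two trends combine.
Ca > Rb: relative to Rb, both the across-period and down-group shifts push Ca's electronegativity up.
Ga > Ca: Ga lies to the right of Ca in period 4, so the across-period effect alone puts Ga higher.
Sb > Ga: the two effects oppose for this pair; the across-period effect wins (2.05 vs 1.81).
P > Sb: P sits above Sb in group 15, so the down-group effect alone puts P higher.
N > P: N sits above P in group 15, so the down-group effect alone puts N higher.
Approximate values (Pauling): N 3.04, P 2.19, Ca 1.00, Ga 1.81, Rb 0.82, Sb 2.05.
So from lowest to highest: Rb < Ca < Ga < Sb < P < N.

Rb < Ca < Ga < Sb < P < N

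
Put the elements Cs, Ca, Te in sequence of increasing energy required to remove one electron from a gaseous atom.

Cs < Ca < Te

Ca is in period 4, group 2; Te is in period 5, group 16; Cs is in period 6, group 1.
IE₁ increases left→right with effective nuclear charge and decreases top→bottom as the valence shell moves farther out.
Neither a single period nor a single group — weigh both effects.
Ca > Cs: relative to Cs, both the across-period and down-group shifts push Ca's first ionization energy up.
Te > Ca: the two effects oppose for this pair; the across-period effect wins (869 vs 590 kJ/mol).
Approximate values (kJ/mol): Ca 590, Te 869, Cs 376.
So from lowest to highest: Cs < Ca < Te.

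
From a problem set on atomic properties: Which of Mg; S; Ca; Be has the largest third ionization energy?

The third ionization energy removes an electron from the +2 ion. For each element: Mg²⁺ is the bare [Ne] core; S²⁺ still has 4 valence electrons; Ca²⁺ is the bare [Ar] core; Be²⁺ is the bare [He] core.
Breaking into a closed-shell core is much more expensive than removing a leftover valence electron — Ca, Mg and Be have the largest IE_3 here.
Approximate IE_3 values (kJ/mol): Mg 7733, S 3357, Ca 4912, Be 14849.
Putting it together, IE_3: S < Ca < Mg < Be.

Be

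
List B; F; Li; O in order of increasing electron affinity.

B < Li < O < F

Li is in period 2, group 1; B is in period 2, group 13; O is in period 2, group 16; F is in period 2, group 17.
Atoms with high Z_eff and room in the valence shell (especially the halogens) have the most exothermic electron affinities.
All lie in period 2; the across-period trend (electron affinity increases left to right) applies, with the exception below.
Note the exception: Li has a higher electron affinity than B, contrary to the simple trend — B's ns²np¹ configuration gives only a small electron affinity — the sparsely filled np subshell binds an added electron weakly.
For reference (kJ/mol): Li 60, B 27, O 141, F 328.
So from lowest to highest: B < Li < O < F.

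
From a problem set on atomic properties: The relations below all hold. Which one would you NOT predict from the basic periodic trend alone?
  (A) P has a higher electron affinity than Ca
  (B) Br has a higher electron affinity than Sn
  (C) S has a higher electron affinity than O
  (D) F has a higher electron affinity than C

(C)

The general trend: electron affinity increases across a period and decreases down a group.
(A) P (period 3, group 15) vs Ca (period 4, group 2): the stated order agrees with the simple trend.
(B) Br (period 4, group 17) vs Sn (period 5, group 14): the stated order agrees with the simple trend.
(C) S (period 3, group 16) vs O (period 2, group 16): the stated order contradicts the simple trend.
(D) F (period 2, group 17) vs C (period 2, group 14): the stated order agrees with the simple trend.
The exception is (C): the compact 2p subshell of O repels the added electron more than S's larger 3p does.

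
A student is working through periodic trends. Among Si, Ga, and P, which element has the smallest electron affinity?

Ga

Si is in period 3, group 14; P is in period 3, group 15; Ga is in period 4, group 13.
Atoms with high Z_eff and room in the valence shell (especially the halogens) have the most exothermic electron affinities.
Here both period and group differ, so the two effects have to be weighed against each other.
P > Ga: relative to Ga, both the across-period and down-group shifts push P's electron affinity up.
Si > P: this pair runs against the simple trend — see the exception note.
Note the exception: Si has a higher electron affinity than P, contrary to the simple trend — adding an electron to P's half-filled 3p³ is unfavourable, so Si (3p²) has the more exothermic EA.
For reference (kJ/mol): Si 134, P 72, Ga 29.
The smallest electron affinity among these belongs to Ga.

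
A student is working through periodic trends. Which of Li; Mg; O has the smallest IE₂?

Mg

IE_2 is the cost of taking one more electron from the +1 cation: Li⁺ is the bare [He] core; Mg⁺ still has 1 valence electron; O⁺ still has 5 valence electrons.
Breaking into a closed-shell core is much more expensive than removing a leftover valence electron — Li has the largest IE_2 here.
Valence configurations: Mg⁺ [Ne]3s¹, O⁺ [He]2s²2p³.
Tabulated IE_2 (kJ/mol): Li 7298, Mg 1451, O 3388.
So the second ionization energies run Mg < O < Li.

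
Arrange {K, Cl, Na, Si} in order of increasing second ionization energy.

The second ionization energy removes an electron from the +1 ion. For each element: K⁺ is the bare [Ar] core; Cl⁺ still has 6 valence electrons; Na⁺ is the bare [Ne] core; Si⁺ still has 3 valence electrons.
Breaking into a closed-shell core is much more expensive than removing a leftover valence electron — K and Na have the largest IE_2 here.
Valence configurations: Cl⁺ [Ne]3s²3p⁴, Si⁺ [Ne]3s²3p¹.
Tabulated IE_2 (kJ/mol): K 3052, Cl 2298, Na 4562, Si 1577.
Hence IE_2: Si < Cl < K < Na.

Si < Cl < K < Na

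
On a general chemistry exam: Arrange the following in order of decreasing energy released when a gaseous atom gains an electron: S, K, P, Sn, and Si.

S > Si > Sn > P > K

Si is in period 3, group 14; P is in period 3, group 15; S is in period 3, group 16; K is in period 4, group 1; Sn is in period 5, group 14.
Adding an electron releases more energy for atoms nearer the top right (short of the noble gases).
Neither a single period nor a single group — weigh both effects.
P > K: relative to K, both the across-period and down-group shifts push P's electron affinity up.
Sn > P: this pair runs against the simple trend — see the exception note.
Si > Sn: Si sits above Sn in group 14, so the down-group effect alone puts Si higher.
S > Si: S lies to the right of Si in period 3, so the across-period effect alone puts S higher.
Note the exception: Sn has a higher electron affinity than P, contrary to the simple trend — adding an electron to P's half-filled np³ subshell costs electron-pairing energy.
Note the exception: Si has a higher electron affinity than P, contrary to the simple trend — adding an electron to P's half-filled 3p³ is unfavourable, so Si (3p²) has the more exothermic EA.
Approximate values (kJ/mol): Si 134, P 72, S 200, K 48, Sn 107.
So from highest to lowest: S > Si > Sn > P > K.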